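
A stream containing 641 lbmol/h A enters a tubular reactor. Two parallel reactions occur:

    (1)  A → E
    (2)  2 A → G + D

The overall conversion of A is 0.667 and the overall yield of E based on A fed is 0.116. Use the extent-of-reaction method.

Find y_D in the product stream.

0.276

Yield of E: 1ξ₁ / 641 = 0.116 → ξ₁ = 74.36 lbmol/h.
Conversion of A: 1ξ₁ + 2ξ₂ = 0.667 × 641 = 427.5 → ξ₂ = 176.6 lbmol/h.
Outlet amounts (n = n₀ + Σ ν·ξ):
  A: 641 − 1(74.36) − 2(176.6) = 213.5
  E: 0 + 1(74.36) = 74.36
  G: 0 + 1(176.6) = 176.6
  D: 0 + 1(176.6) = 176.6
Total out = 641 lbmol/h; y_D = 176.6 / 641 = 0.2755.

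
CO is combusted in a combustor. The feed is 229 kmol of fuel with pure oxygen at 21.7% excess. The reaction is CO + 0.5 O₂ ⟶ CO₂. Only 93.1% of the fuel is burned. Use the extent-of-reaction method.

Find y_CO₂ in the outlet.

0.815

Stoichiometric O₂ = 0.5 × 229 = 114.5 kmol; O₂ fed = 114.5 × 1.217 = 139.3 kmol.
Fuel reacted = 0.931 × 229 → ξ = 213.2 kmol.
Outlet (n = n₀ + ν ξ):
  CO: 229 − 1(213.2) = 15.8
  O₂: 139.3 − 0.5(213.2) = 32.75
  CO₂: 0 + 1(213.2) = 213.2
Total out = 261.7 kmol; y_CO₂ = 213.2 / 261.7 = 0.8145.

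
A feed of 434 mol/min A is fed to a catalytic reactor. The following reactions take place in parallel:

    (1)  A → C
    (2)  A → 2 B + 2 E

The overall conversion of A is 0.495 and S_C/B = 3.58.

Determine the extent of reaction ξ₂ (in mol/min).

ξ₂ = 26.3 mol/min

Conversion of A: A consumed = 0.495 × 434 = 214.8 mol/min = 1ξ₁ + 1ξ₂.
Selectivity: 1ξ₁ / (2ξ₂) = 3.58 → ξ₁ = 7.16 ξ₂.
Substitute: (1·7.16 + 1) ξ₂ = 214.8 → ξ₂ = 26.33 mol/min, ξ₁ = 188.5 mol/min.
Outlet amounts (n = n₀ + Σ ν·ξ):
  A: 434 − 1(188.5) − 1(26.33) = 219.2
  C: 0 + 1(188.5) = 188.5
  B: 0 + 2(26.33) = 52.65
  E: 0 + 2(26.33) = 52.65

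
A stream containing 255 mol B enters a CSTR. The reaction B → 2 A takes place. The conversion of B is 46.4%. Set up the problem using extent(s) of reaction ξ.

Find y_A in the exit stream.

B reacted = 0.464 × 255 = 118.3 mol; ν_B = −1, so ξ = 118.3/1 = 118.3 mol.
Outlet amounts (n = n₀ + ν ξ):
  B: 255 − 1(118.3) = 136.7
  A: 0 + 2(118.3) = 236.6
Total out = 373.3 mol; y_A = 236.6 / 373.3 = 0.6339.

0.634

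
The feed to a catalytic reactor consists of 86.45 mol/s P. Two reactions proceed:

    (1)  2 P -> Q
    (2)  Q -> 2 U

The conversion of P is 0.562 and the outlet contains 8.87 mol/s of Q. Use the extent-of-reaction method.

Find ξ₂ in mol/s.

ξ₂ = 15.4 mol/s

Conversion of P: P consumed = 2ξ₁ = 0.562 × 86.45 → ξ₁ = 24.29 mol/s.
Q balance: n_Q = 0 + 1ξ₁ − 1ξ₂ = 8.87 → ξ₂ = (1·24.29 − 8.87)/1 = 15.42 mol/s.
Outlet amounts (n = n₀ + Σ ν·ξ):
  P: 86.45 − 2(24.29) = 37.87
  Q: 0 + 1(24.29) − 1(15.42) = 8.87
  U: 0 + 2(15.42) = 30.84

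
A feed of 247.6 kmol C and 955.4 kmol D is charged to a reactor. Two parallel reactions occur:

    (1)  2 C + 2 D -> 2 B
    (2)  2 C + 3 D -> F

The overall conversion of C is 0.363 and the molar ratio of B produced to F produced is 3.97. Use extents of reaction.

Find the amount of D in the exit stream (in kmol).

850 kmol

Conversion of C: C consumed = 0.363 × 247.6 = 89.88 kmol = 2ξ₁ + 2ξ₂.
Selectivity: 2ξ₁ / (1ξ₂) = 3.97 → ξ₁ = 1.985 ξ₂.
Substitute: (2·1.985 + 2) ξ₂ = 89.88 → ξ₂ = 15.06 kmol, ξ₁ = 29.88 kmol.
Outlet amounts (n = n₀ + Σ ν·ξ):
  C: 247.6 − 2(29.88) − 2(15.06) = 157.7
  D: 955.4 − 2(29.88) − 3(15.06) = 850.5
  B: 0 + 2(29.88) = 59.77
  F: 0 + 1(15.06) = 15.06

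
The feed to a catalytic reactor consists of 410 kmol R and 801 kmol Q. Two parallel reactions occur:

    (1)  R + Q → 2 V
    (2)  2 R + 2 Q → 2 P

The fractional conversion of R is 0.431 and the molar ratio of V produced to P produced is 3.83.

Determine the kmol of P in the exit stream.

Conversion of R: R consumed = 0.431 × 410 = 176.7 kmol = 1ξ₁ + 2ξ₂.
Selectivity: 2ξ₁ / (2ξ₂) = 3.83 → ξ₁ = 3.83 ξ₂.
Substitute: (1·3.83 + 2) ξ₂ = 176.7 → ξ₂ = 30.31 kmol, ξ₁ = 116.1 kmol.
Outlet amounts (n = n₀ + Σ ν·ξ):
  R: 410 − 1(116.1) − 2(30.31) = 233.3
  Q: 801 − 1(116.1) − 2(30.31) = 624.3
  V: 0 + 2(116.1) = 232.2
  P: 0 + 2(30.31) = 60.62

60.6 kmol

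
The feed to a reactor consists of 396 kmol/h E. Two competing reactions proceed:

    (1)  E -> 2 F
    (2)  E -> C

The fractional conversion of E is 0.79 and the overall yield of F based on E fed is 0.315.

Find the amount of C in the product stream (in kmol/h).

250 kmol/h

Yield of F: 2ξ₁ / 396 = 0.315 → ξ₁ = 62.37 kmol/h.
Conversion of E: 1ξ₁ + 1ξ₂ = 0.79 × 396 = 312.8 → ξ₂ = 250.5 kmol/h.
Outlet amounts (n = n₀ + Σ ν·ξ):
  E: 396 − 1(62.37) − 1(250.5) = 83.16
  F: 0 + 2(62.37) = 124.7
  C: 0 + 1(250.5) = 250.5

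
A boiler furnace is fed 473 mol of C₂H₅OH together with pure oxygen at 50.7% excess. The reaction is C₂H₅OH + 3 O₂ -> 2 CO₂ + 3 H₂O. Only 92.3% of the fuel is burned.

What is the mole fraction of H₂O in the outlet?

Stoichiometric O₂ = 3 × 473 = 1419 mol; O₂ fed = 1419 × 1.507 = 2138 mol.
Fuel reacted = 0.923 × 473 → ξ = 436.6 mol.
Outlet (n = n₀ + ν ξ):
  C₂H₅OH: 473 − 1(436.6) = 36.42
  O₂: 2138 − 3(436.6) = 828.7
  CO₂: 0 + 2(436.6) = 873.2
  H₂O: 0 + 3(436.6) = 1310
Total out = 3048 mol; y_H₂O = 1310 / 3048 = 0.4297.

0.43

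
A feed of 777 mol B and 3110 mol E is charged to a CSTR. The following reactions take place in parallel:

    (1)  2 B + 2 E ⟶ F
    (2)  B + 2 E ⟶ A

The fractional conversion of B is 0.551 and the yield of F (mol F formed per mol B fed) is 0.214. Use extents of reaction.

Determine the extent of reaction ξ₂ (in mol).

ξ₂ = 95.6 mol

Yield of F: 1ξ₁ / 777 = 0.214 → ξ₁ = 166.3 mol.
Conversion of B: 2ξ₁ + 1ξ₂ = 0.551 × 777 = 428.1 → ξ₂ = 95.57 mol.
Outlet amounts (n = n₀ + Σ ν·ξ):
  B: 777 − 2(166.3) − 1(95.57) = 348.9
  E: 3110 − 2(166.3) − 2(95.57) = 2586
  F: 0 + 1(166.3) = 166.3
  A: 0 + 1(95.57) = 95.57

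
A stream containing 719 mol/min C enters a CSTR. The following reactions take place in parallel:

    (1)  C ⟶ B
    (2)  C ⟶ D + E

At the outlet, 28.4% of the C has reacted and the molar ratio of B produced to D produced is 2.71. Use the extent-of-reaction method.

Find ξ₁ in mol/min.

Conversion of C: C consumed = 0.284 × 719 = 204.2 mol/min = 1ξ₁ + 1ξ₂.
Selectivity: 1ξ₁ / (1ξ₂) = 2.71 → ξ₁ = 2.71 ξ₂.
Substitute: (1·2.71 + 1) ξ₂ = 204.2 → ξ₂ = 55.04 mol/min, ξ₁ = 149.2 mol/min.
Outlet amounts (n = n₀ + Σ ν·ξ):
  C: 719 − 1(149.2) − 1(55.04) = 514.8
  B: 0 + 1(149.2) = 149.2
  D: 0 + 1(55.04) = 55.04
  E: 0 + 1(55.04) = 55.04

ξ₁ = 149 mol/min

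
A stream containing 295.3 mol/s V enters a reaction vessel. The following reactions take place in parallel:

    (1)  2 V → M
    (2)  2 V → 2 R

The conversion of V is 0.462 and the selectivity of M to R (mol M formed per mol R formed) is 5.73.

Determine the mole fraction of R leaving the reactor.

Conversion of V: V consumed = 0.462 × 295.3 = 136.4 mol/s = 2ξ₁ + 2ξ₂.
Selectivity: 1ξ₁ / (2ξ₂) = 5.73 → ξ₁ = 11.46 ξ₂.
Substitute: (2·11.46 + 2) ξ₂ = 136.4 → ξ₂ = 5.475 mol/s, ξ₁ = 62.74 mol/s.
Outlet amounts (n = n₀ + Σ ν·ξ):
  V: 295.3 − 2(62.74) − 2(5.475) = 158.9
  M: 0 + 1(62.74) = 62.74
  R: 0 + 2(5.475) = 10.95
Total out = 232.6 mol/s; y_R = 10.95 / 232.6 = 0.04708.

0.0471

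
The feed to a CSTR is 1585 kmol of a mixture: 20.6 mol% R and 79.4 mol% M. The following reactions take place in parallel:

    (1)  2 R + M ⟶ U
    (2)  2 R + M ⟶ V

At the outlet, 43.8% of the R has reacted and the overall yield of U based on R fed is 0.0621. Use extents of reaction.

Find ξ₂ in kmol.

Yield of U: 1ξ₁ / 326.5 = 0.0621 → ξ₁ = 20.28 kmol.
Conversion of R: 2ξ₁ + 2ξ₂ = 0.438 × 326.5 = 143 → ξ₂ = 51.23 kmol.
Outlet amounts (n = n₀ + Σ ν·ξ):
  R: 326.5 − 2(20.28) − 2(51.23) = 183.5
  M: 1258 − 1(20.28) − 1(51.23) = 1187
  U: 0 + 1(20.28) = 20.28
  V: 0 + 1(51.23) = 51.23

ξ₂ = 51.2 kmol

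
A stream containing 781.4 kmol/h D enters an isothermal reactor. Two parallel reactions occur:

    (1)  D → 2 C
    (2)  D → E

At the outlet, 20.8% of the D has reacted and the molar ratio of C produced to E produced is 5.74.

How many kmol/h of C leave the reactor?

241 kmol/h

Conversion of D: D consumed = 0.208 × 781.4 = 162.5 kmol/h = 1ξ₁ + 1ξ₂.
Selectivity: 2ξ₁ / (1ξ₂) = 5.74 → ξ₁ = 2.87 ξ₂.
Substitute: (1·2.87 + 1) ξ₂ = 162.5 → ξ₂ = 42 kmol/h, ξ₁ = 120.5 kmol/h.
Outlet amounts (n = n₀ + Σ ν·ξ):
  D: 781.4 − 1(120.5) − 1(42) = 618.9
  C: 0 + 2(120.5) = 241.1
  E: 0 + 1(42) = 42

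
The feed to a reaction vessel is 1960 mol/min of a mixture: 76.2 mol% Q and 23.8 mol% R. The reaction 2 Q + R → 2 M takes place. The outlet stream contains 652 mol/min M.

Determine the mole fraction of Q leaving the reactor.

0.515

For M: n = n₀ + 2ξ → 652 = 0 + 2ξ, giving ξ = 326 mol/min.
Outlet amounts (n = n₀ + ν ξ):
  Q: 1494 − 2(326) = 841.5
  R: 466.5 − 1(326) = 140.5
  M: 0 + 2(326) = 652
Total out = 1634 mol/min; y_Q = 841.5 / 1634 = 0.515.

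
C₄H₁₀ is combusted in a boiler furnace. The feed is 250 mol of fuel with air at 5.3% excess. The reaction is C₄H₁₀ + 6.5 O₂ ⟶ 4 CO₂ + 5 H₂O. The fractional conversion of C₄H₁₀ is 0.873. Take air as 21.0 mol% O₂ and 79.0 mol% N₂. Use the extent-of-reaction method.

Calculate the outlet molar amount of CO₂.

Stoichiometric O₂ = 6.5 × 250 = 1625 mol; O₂ fed = 1625 × 1.053 = 1711 mol.
N₂ fed = 1711 × 79/21 = 6437 mol.
Fuel reacted = 0.873 × 250 → ξ = 218.2 mol.
Outlet (n = n₀ + ν ξ):
  C₄H₁₀: 250 − 1(218.2) = 31.75
  O₂: 1711 − 6.5(218.2) = 292.5
  N₂: 6437 (inert)
  CO₂: 0 + 4(218.2) = 873
  H₂O: 0 + 5(218.2) = 1091

873 mol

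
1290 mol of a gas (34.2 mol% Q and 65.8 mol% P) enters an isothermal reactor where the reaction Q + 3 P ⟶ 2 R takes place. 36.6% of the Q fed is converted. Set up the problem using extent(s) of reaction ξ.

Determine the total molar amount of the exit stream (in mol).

967 mol

Q reacted = 0.366 × 441.2 = 161.5 mol; ν_Q = −1, so ξ = 161.5/1 = 161.5 mol.
Outlet amounts (n = n₀ + ν ξ):
  Q: 441.2 − 1(161.5) = 279.7
  P: 848.8 − 3(161.5) = 364.4
  R: 0 + 2(161.5) = 322.9
Total out = 279.7 + 364.4 + 322.9 = 967.1 mol.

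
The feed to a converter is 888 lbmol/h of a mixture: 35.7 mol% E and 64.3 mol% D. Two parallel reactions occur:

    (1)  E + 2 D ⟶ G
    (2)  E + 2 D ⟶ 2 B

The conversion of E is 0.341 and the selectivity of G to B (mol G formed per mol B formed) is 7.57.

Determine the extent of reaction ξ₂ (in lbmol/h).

Conversion of E: E consumed = 0.341 × 317 = 108.1 lbmol/h = 1ξ₁ + 1ξ₂.
Selectivity: 1ξ₁ / (2ξ₂) = 7.57 → ξ₁ = 15.14 ξ₂.
Substitute: (1·15.14 + 1) ξ₂ = 108.1 → ξ₂ = 6.698 lbmol/h, ξ₁ = 101.4 lbmol/h.
Outlet amounts (n = n₀ + Σ ν·ξ):
  E: 317 − 1(101.4) − 1(6.698) = 208.9
  D: 571 − 2(101.4) − 2(6.698) = 354.8
  G: 0 + 1(101.4) = 101.4
  B: 0 + 2(6.698) = 13.4

ξ₂ = 6.7 lbmol/h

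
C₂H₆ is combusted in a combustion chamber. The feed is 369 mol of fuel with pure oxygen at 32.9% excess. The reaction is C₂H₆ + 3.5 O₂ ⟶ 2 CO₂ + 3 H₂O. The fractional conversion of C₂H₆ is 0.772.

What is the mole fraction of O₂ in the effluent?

Stoichiometric O₂ = 3.5 × 369 = 1292 mol; O₂ fed = 1292 × 1.329 = 1716 mol.
Fuel reacted = 0.772 × 369 → ξ = 284.9 mol.
Outlet (n = n₀ + ν ξ):
  C₂H₆: 369 − 1(284.9) = 84.13
  O₂: 1716 − 3.5(284.9) = 719.4
  CO₂: 0 + 2(284.9) = 569.7
  H₂O: 0 + 3(284.9) = 854.6
Total out = 2228 mol; y_O₂ = 719.4 / 2228 = 0.3229.

0.323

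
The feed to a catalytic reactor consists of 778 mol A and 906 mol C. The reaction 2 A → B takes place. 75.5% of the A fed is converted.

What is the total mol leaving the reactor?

1390 mol

A reacted = 0.755 × 778 = 587.4 mol; ν_A = −2, so ξ = 587.4/2 = 293.7 mol.
Outlet amounts (n = n₀ + ν ξ):
  A: 778 − 2(293.7) = 190.6
  B: 0 + 1(293.7) = 293.7
  C: 906 (inert)
Total out = 190.6 + 293.7 + 906 = 1390 mol.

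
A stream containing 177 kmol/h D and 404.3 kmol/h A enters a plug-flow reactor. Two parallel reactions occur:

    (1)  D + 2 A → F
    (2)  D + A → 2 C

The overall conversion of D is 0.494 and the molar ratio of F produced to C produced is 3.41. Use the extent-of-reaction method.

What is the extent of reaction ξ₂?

Conversion of D: D consumed = 0.494 × 177 = 87.44 kmol/h = 1ξ₁ + 1ξ₂.
Selectivity: 1ξ₁ / (2ξ₂) = 3.41 → ξ₁ = 6.82 ξ₂.
Substitute: (1·6.82 + 1) ξ₂ = 87.44 → ξ₂ = 11.18 kmol/h, ξ₁ = 76.26 kmol/h.
Outlet amounts (n = n₀ + Σ ν·ξ):
  D: 177 − 1(76.26) − 1(11.18) = 89.56
  A: 404.3 − 2(76.26) − 1(11.18) = 240.6
  F: 0 + 1(76.26) = 76.26
  C: 0 + 2(11.18) = 22.36

ξ₂ = 11.2 kmol/h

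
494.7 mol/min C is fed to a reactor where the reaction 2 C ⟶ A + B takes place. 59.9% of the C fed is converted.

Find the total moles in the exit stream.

495 mol/min

C reacted = 0.599 × 494.7 = 296.3 mol/min; ν_C = −2, so ξ = 296.3/2 = 148.2 mol/min.
Outlet amounts (n = n₀ + ν ξ):
  C: 494.7 − 2(148.2) = 198.4
  A: 0 + 1(148.2) = 148.2
  B: 0 + 1(148.2) = 148.2
Total out = 198.4 + 148.2 + 148.2 = 494.7 mol/min.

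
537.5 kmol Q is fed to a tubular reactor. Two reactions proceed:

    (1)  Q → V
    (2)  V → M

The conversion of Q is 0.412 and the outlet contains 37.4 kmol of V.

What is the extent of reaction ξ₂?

ξ₂ = 184 kmol

Conversion of Q: Q consumed = 1ξ₁ = 0.412 × 537.5 → ξ₁ = 221.4 kmol.
V balance: n_V = 0 + 1ξ₁ − 1ξ₂ = 37.4 → ξ₂ = (1·221.4 − 37.4)/1 = 184 kmol.
Outlet amounts (n = n₀ + Σ ν·ξ):
  Q: 537.5 − 1(221.4) = 316.1
  V: 0 + 1(221.4) − 1(184) = 37.4
  M: 0 + 1(184) = 184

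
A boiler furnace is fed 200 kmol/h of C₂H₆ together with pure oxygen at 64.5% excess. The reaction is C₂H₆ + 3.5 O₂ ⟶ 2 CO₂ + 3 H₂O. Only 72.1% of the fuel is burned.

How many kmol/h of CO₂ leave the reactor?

288 kmol/h

Stoichiometric O₂ = 3.5 × 200 = 700 kmol/h; O₂ fed = 700 × 1.645 = 1152 kmol/h.
Fuel reacted = 0.721 × 200 → ξ = 144.2 kmol/h.
Outlet (n = n₀ + ν ξ):
  C₂H₆: 200 − 1(144.2) = 55.8
  O₂: 1152 − 3.5(144.2) = 646.8
  CO₂: 0 + 2(144.2) = 288.4
  H₂O: 0 + 3(144.2) = 432.6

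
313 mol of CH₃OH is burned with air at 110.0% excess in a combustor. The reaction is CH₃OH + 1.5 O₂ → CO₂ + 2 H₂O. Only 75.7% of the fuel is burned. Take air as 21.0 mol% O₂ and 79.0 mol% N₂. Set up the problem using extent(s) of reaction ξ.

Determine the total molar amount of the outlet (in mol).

Stoichiometric O₂ = 1.5 × 313 = 469.5 mol; O₂ fed = 469.5 × 2.100 = 986 mol.
N₂ fed = 986 × 79/21 = 3709 mol.
Fuel reacted = 0.757 × 313 → ξ = 236.9 mol.
Outlet (n = n₀ + ν ξ):
  CH₃OH: 313 − 1(236.9) = 76.06
  O₂: 986 − 1.5(236.9) = 630.5
  N₂: 3709 (inert)
  CO₂: 0 + 1(236.9) = 236.9
  H₂O: 0 + 2(236.9) = 473.9
Total out = 76.06 + 630.5 + 3709 + 236.9 + 473.9 = 5126 mol.

5130 mol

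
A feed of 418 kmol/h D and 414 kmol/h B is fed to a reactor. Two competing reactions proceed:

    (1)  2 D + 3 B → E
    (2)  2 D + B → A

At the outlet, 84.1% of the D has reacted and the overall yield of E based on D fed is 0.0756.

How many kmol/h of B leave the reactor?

175 kmol/h

Yield of E: 1ξ₁ / 418 = 0.0756 → ξ₁ = 31.6 kmol/h.
Conversion of D: 2ξ₁ + 2ξ₂ = 0.841 × 418 = 351.5 → ξ₂ = 144.2 kmol/h.
Outlet amounts (n = n₀ + Σ ν·ξ):
  D: 418 − 2(31.6) − 2(144.2) = 66.46
  B: 414 − 3(31.6) − 1(144.2) = 175
  E: 0 + 1(31.6) = 31.6
  A: 0 + 1(144.2) = 144.2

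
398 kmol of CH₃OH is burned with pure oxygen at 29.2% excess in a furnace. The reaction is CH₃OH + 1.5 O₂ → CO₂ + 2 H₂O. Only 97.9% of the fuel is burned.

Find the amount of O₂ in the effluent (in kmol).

187 kmol

Stoichiometric O₂ = 1.5 × 398 = 597 kmol; O₂ fed = 597 × 1.292 = 771.3 kmol.
Fuel reacted = 0.979 × 398 → ξ = 389.6 kmol.
Outlet (n = n₀ + ν ξ):
  CH₃OH: 398 − 1(389.6) = 8.358
  O₂: 771.3 − 1.5(389.6) = 186.9
  CO₂: 0 + 1(389.6) = 389.6
  H₂O: 0 + 2(389.6) = 779.3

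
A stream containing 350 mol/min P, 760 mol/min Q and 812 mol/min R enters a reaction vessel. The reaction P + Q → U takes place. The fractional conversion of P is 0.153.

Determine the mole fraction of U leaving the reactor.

P reacted = 0.153 × 350 = 53.55 mol/min; ν_P = −1, so ξ = 53.55/1 = 53.55 mol/min.
Outlet amounts (n = n₀ + ν ξ):
  P: 350 − 1(53.55) = 296.4
  Q: 760 − 1(53.55) = 706.5
  U: 0 + 1(53.55) = 53.55
  R: 812 (inert)
Total out = 1868 mol/min; y_U = 53.55 / 1868 = 0.02866.

0.0287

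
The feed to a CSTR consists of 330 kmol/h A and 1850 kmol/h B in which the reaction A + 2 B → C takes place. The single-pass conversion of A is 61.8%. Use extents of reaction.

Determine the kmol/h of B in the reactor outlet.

A reacted = 0.618 × 330 = 203.9 kmol/h; ν_A = −1, so ξ = 203.9/1 = 203.9 kmol/h.
Outlet amounts (n = n₀ + ν ξ):
  A: 330 − 1(203.9) = 126.1
  B: 1850 − 2(203.9) = 1442
  C: 0 + 1(203.9) = 203.9

1440 kmol/h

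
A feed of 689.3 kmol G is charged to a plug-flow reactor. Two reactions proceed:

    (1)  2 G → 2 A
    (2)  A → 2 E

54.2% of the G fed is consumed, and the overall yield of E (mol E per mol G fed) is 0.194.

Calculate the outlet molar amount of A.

Conversion of G: G consumed = 2ξ₁ = 0.542 × 689.3 → ξ₁ = 186.8 kmol.
Yield of E: 2ξ₂ / 689.3 = 0.194 → ξ₂ = 66.86 kmol.
Outlet amounts (n = n₀ + Σ ν·ξ):
  G: 689.3 − 2(186.8) = 315.7
  A: 0 + 2(186.8) − 1(66.86) = 306.7
  E: 0 + 2(66.86) = 133.7

307 kmol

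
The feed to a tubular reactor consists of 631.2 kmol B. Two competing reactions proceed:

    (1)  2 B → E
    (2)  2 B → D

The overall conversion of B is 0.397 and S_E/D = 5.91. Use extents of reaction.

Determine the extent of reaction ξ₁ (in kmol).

ξ₁ = 107 kmol

Conversion of B: B consumed = 0.397 × 631.2 = 250.6 kmol = 2ξ₁ + 2ξ₂.
Selectivity: 1ξ₁ / (1ξ₂) = 5.91 → ξ₁ = 5.91 ξ₂.
Substitute: (2·5.91 + 2) ξ₂ = 250.6 → ξ₂ = 18.13 kmol, ξ₁ = 107.2 kmol.
Outlet amounts (n = n₀ + Σ ν·ξ):
  B: 631.2 − 2(107.2) − 2(18.13) = 380.6
  E: 0 + 1(107.2) = 107.2
  D: 0 + 1(18.13) = 18.13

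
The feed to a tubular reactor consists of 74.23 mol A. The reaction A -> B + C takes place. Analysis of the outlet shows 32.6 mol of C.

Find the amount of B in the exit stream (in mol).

For C: n = n₀ + 1ξ → 32.6 = 0 + 1ξ, giving ξ = 32.6 mol.
Outlet amounts (n = n₀ + ν ξ):
  A: 74.23 − 1(32.6) = 41.63
  B: 0 + 1(32.6) = 32.6
  C: 0 + 1(32.6) = 32.6

32.6 mol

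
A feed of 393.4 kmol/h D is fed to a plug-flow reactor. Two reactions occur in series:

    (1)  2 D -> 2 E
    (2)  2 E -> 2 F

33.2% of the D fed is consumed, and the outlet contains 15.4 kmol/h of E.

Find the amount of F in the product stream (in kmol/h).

Conversion of D: D consumed = 2ξ₁ = 0.332 × 393.4 → ξ₁ = 65.3 kmol/h.
E balance: n_E = 0 + 2ξ₁ − 2ξ₂ = 15.4 → ξ₂ = (2·65.3 − 15.4)/2 = 57.6 kmol/h.
Outlet amounts (n = n₀ + Σ ν·ξ):
  D: 393.4 − 2(65.3) = 262.8
  E: 0 + 2(65.3) − 2(57.6) = 15.4
  F: 0 + 2(57.6) = 115.2

115 kmol/h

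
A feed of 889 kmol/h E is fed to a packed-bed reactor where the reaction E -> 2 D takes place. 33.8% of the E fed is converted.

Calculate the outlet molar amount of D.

E reacted = 0.338 × 889 = 300.5 kmol/h; ν_E = −1, so ξ = 300.5/1 = 300.5 kmol/h.
Outlet amounts (n = n₀ + ν ξ):
  E: 889 − 1(300.5) = 588.5
  D: 0 + 2(300.5) = 601

601 kmol/h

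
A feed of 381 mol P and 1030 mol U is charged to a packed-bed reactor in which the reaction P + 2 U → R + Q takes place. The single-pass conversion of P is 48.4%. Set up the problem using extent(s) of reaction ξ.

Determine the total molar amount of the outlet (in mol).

P reacted = 0.484 × 381 = 184.4 mol; ν_P = −1, so ξ = 184.4/1 = 184.4 mol.
Outlet amounts (n = n₀ + ν ξ):
  P: 381 − 1(184.4) = 196.6
  U: 1030 − 2(184.4) = 661.2
  R: 0 + 1(184.4) = 184.4
  Q: 0 + 1(184.4) = 184.4
Total out = 196.6 + 661.2 + 184.4 + 184.4 = 1227 mol.

1230 mol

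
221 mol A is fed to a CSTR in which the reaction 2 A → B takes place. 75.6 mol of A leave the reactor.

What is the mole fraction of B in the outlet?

0.49

For A: n = n₀ − 2ξ → 75.6 = 221 − 2ξ, giving ξ = 72.7 mol.
Outlet amounts (n = n₀ + ν ξ):
  A: 221 − 2(72.7) = 75.6
  B: 0 + 1(72.7) = 72.7
Total out = 148.3 mol; y_B = 72.7 / 148.3 = 0.4902.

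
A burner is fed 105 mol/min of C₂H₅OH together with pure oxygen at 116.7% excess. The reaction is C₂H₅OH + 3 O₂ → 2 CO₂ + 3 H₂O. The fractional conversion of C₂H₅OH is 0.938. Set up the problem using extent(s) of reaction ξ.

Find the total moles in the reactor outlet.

886 mol/min

Stoichiometric O₂ = 3 × 105 = 315 mol/min; O₂ fed = 315 × 2.167 = 682.6 mol/min.
Fuel reacted = 0.938 × 105 → ξ = 98.49 mol/min.
Outlet (n = n₀ + ν ξ):
  C₂H₅OH: 105 − 1(98.49) = 6.51
  O₂: 682.6 − 3(98.49) = 387.1
  CO₂: 0 + 2(98.49) = 197
  H₂O: 0 + 3(98.49) = 295.5
Total out = 6.51 + 387.1 + 197 + 295.5 = 886.1 mol/min.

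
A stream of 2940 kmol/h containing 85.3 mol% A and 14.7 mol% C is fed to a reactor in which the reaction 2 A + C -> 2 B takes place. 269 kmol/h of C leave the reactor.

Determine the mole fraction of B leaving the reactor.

0.118

For C: n = n₀ − 1ξ → 269 = 432.2 − 1ξ, giving ξ = 163.2 kmol/h.
Outlet amounts (n = n₀ + ν ξ):
  A: 2508 − 2(163.2) = 2181
  C: 432.2 − 1(163.2) = 269
  B: 0 + 2(163.2) = 326.4
Total out = 2777 kmol/h; y_B = 326.4 / 2777 = 0.1175.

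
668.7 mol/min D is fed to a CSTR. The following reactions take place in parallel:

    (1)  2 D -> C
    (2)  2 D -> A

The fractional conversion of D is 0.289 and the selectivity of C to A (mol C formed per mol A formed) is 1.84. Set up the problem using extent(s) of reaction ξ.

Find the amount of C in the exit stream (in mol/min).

62.6 mol/min

Conversion of D: D consumed = 0.289 × 668.7 = 193.3 mol/min = 2ξ₁ + 2ξ₂.
Selectivity: 1ξ₁ / (1ξ₂) = 1.84 → ξ₁ = 1.84 ξ₂.
Substitute: (2·1.84 + 2) ξ₂ = 193.3 → ξ₂ = 34.02 mol/min, ξ₁ = 62.6 mol/min.
Outlet amounts (n = n₀ + Σ ν·ξ):
  D: 668.7 − 2(62.6) − 2(34.02) = 475.4
  C: 0 + 1(62.6) = 62.6
  A: 0 + 1(34.02) = 34.02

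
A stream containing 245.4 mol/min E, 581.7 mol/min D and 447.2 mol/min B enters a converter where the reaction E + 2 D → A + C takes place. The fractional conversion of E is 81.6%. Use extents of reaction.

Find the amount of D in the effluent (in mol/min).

181 mol/min

E reacted = 0.816 × 245.4 = 200.2 mol/min; ν_E = −1, so ξ = 200.2/1 = 200.2 mol/min.
Outlet amounts (n = n₀ + ν ξ):
  E: 245.4 − 1(200.2) = 45.15
  D: 581.7 − 2(200.2) = 181.2
  A: 0 + 1(200.2) = 200.2
  C: 0 + 1(200.2) = 200.2
  B: 447.2 (inert)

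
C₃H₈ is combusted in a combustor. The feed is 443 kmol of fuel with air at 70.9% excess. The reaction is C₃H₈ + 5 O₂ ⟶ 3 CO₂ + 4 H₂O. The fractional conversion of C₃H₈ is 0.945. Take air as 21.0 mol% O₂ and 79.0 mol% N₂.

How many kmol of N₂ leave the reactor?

14200 kmol

Stoichiometric O₂ = 5 × 443 = 2215 kmol; O₂ fed = 2215 × 1.709 = 3785 kmol.
N₂ fed = 3785 × 79/21 = 14240 kmol.
Fuel reacted = 0.945 × 443 → ξ = 418.6 kmol.
Outlet (n = n₀ + ν ξ):
  C₃H₈: 443 − 1(418.6) = 24.37
  O₂: 3785 − 5(418.6) = 1692
  N₂: 14240 (inert)
  CO₂: 0 + 3(418.6) = 1256
  H₂O: 0 + 4(418.6) = 1675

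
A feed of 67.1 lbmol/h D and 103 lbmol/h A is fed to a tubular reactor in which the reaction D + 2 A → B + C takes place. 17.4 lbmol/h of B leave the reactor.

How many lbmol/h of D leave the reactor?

49.7 lbmol/h

For B: n = n₀ + 1ξ → 17.4 = 0 + 1ξ, giving ξ = 17.4 lbmol/h.
Outlet amounts (n = n₀ + ν ξ):
  D: 67.1 − 1(17.4) = 49.7
  A: 103 − 2(17.4) = 68.2
  B: 0 + 1(17.4) = 17.4
  C: 0 + 1(17.4) = 17.4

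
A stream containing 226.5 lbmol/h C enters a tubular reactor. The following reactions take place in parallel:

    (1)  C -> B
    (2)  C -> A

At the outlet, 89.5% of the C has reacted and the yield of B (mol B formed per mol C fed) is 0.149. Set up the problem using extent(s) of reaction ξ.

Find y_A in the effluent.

0.746

Yield of B: 1ξ₁ / 226.5 = 0.149 → ξ₁ = 33.75 lbmol/h.
Conversion of C: 1ξ₁ + 1ξ₂ = 0.895 × 226.5 = 202.7 → ξ₂ = 169 lbmol/h.
Outlet amounts (n = n₀ + Σ ν·ξ):
  C: 226.5 − 1(33.75) − 1(169) = 23.78
  B: 0 + 1(33.75) = 33.75
  A: 0 + 1(169) = 169
Total out = 226.5 lbmol/h; y_A = 169 / 226.5 = 0.746.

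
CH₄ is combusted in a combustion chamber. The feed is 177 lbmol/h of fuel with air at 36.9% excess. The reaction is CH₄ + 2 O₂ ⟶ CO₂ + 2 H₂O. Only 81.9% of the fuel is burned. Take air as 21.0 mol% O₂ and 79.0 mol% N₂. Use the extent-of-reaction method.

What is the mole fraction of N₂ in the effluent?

0.734

Stoichiometric O₂ = 2 × 177 = 354 lbmol/h; O₂ fed = 354 × 1.369 = 484.6 lbmol/h.
N₂ fed = 484.6 × 79/21 = 1823 lbmol/h.
Fuel reacted = 0.819 × 177 → ξ = 145 lbmol/h.
Outlet (n = n₀ + ν ξ):
  CH₄: 177 − 1(145) = 32.04
  O₂: 484.6 − 2(145) = 194.7
  N₂: 1823 (inert)
  CO₂: 0 + 1(145) = 145
  H₂O: 0 + 2(145) = 289.9
Total out = 2485 lbmol/h; y_N₂ = 1823 / 2485 = 0.7337.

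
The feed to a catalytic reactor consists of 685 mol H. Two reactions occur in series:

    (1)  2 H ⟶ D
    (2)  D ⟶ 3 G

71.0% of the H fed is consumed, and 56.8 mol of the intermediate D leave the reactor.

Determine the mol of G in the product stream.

Conversion of H: H consumed = 2ξ₁ = 0.71 × 685 → ξ₁ = 243.2 mol.
D balance: n_D = 0 + 1ξ₁ − 1ξ₂ = 56.8 → ξ₂ = (1·243.2 − 56.8)/1 = 186.4 mol.
Outlet amounts (n = n₀ + Σ ν·ξ):
  H: 685 − 2(243.2) = 198.7
  D: 0 + 1(243.2) − 1(186.4) = 56.8
  G: 0 + 3(186.4) = 559.1

559 mol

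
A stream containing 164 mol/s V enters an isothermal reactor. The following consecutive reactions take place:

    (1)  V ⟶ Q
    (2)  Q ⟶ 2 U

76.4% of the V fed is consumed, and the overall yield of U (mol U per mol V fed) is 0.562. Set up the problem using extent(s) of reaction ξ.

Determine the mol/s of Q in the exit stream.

Conversion of V: V consumed = 1ξ₁ = 0.764 × 164 → ξ₁ = 125.3 mol/s.
Yield of U: 2ξ₂ / 164 = 0.562 → ξ₂ = 46.08 mol/s.
Outlet amounts (n = n₀ + Σ ν·ξ):
  V: 164 − 1(125.3) = 38.7
  Q: 0 + 1(125.3) − 1(46.08) = 79.21
  U: 0 + 2(46.08) = 92.17

79.2 mol/s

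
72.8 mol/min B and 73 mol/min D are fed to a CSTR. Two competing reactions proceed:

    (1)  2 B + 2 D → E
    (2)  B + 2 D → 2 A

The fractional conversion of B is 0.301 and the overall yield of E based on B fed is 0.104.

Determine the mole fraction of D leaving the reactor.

Yield of E: 1ξ₁ / 72.8 = 0.104 → ξ₁ = 7.571 mol/min.
Conversion of B: 2ξ₁ + 1ξ₂ = 0.301 × 72.8 = 21.91 → ξ₂ = 6.77 mol/min.
Outlet amounts (n = n₀ + Σ ν·ξ):
  B: 72.8 − 2(7.571) − 1(6.77) = 50.89
  D: 73 − 2(7.571) − 2(6.77) = 44.32
  E: 0 + 1(7.571) = 7.571
  A: 0 + 2(6.77) = 13.54
Total out = 116.3 mol/min; y_D = 44.32 / 116.3 = 0.381.

0.381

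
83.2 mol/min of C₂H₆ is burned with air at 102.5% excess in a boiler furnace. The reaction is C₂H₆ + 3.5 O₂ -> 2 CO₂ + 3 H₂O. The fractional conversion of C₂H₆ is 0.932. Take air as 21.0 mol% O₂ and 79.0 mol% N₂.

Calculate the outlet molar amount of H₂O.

Stoichiometric O₂ = 3.5 × 83.2 = 291.2 mol/min; O₂ fed = 291.2 × 2.025 = 589.7 mol/min.
N₂ fed = 589.7 × 79/21 = 2218 mol/min.
Fuel reacted = 0.932 × 83.2 → ξ = 77.54 mol/min.
Outlet (n = n₀ + ν ξ):
  C₂H₆: 83.2 − 1(77.54) = 5.658
  O₂: 589.7 − 3.5(77.54) = 318.3
  N₂: 2218 (inert)
  CO₂: 0 + 2(77.54) = 155.1
  H₂O: 0 + 3(77.54) = 232.6

233 mol/min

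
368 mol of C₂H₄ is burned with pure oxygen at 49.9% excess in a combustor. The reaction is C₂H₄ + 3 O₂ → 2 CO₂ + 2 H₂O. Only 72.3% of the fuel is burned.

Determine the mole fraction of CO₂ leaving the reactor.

0.263

Stoichiometric O₂ = 3 × 368 = 1104 mol; O₂ fed = 1104 × 1.499 = 1655 mol.
Fuel reacted = 0.723 × 368 → ξ = 266.1 mol.
Outlet (n = n₀ + ν ξ):
  C₂H₄: 368 − 1(266.1) = 101.9
  O₂: 1655 − 3(266.1) = 856.7
  CO₂: 0 + 2(266.1) = 532.1
  H₂O: 0 + 2(266.1) = 532.1
Total out = 2023 mol; y_CO₂ = 532.1 / 2023 = 0.2631.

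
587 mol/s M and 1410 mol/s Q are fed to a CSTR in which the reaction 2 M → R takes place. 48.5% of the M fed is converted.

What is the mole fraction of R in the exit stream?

0.0768

M reacted = 0.485 × 587 = 284.7 mol/s; ν_M = −2, so ξ = 284.7/2 = 142.3 mol/s.
Outlet amounts (n = n₀ + ν ξ):
  M: 587 − 2(142.3) = 302.3
  R: 0 + 1(142.3) = 142.3
  Q: 1410 (inert)
Total out = 1855 mol/s; y_R = 142.3 / 1855 = 0.07675.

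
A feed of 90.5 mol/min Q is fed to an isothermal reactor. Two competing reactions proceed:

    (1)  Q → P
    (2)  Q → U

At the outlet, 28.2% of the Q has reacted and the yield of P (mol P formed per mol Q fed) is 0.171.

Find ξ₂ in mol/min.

ξ₂ = 10 mol/min

Yield of P: 1ξ₁ / 90.5 = 0.171 → ξ₁ = 15.48 mol/min.
Conversion of Q: 1ξ₁ + 1ξ₂ = 0.282 × 90.5 = 25.52 → ξ₂ = 10.05 mol/min.
Outlet amounts (n = n₀ + Σ ν·ξ):
  Q: 90.5 − 1(15.48) − 1(10.05) = 64.98
  P: 0 + 1(15.48) = 15.48
  U: 0 + 1(10.05) = 10.05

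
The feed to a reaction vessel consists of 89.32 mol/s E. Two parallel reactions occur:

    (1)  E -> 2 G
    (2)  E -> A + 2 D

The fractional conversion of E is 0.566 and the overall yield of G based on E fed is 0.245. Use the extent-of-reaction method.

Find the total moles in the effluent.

179 mol/s

Yield of G: 2ξ₁ / 89.32 = 0.245 → ξ₁ = 10.94 mol/s.
Conversion of E: 1ξ₁ + 1ξ₂ = 0.566 × 89.32 = 50.56 → ξ₂ = 39.61 mol/s.
Outlet amounts (n = n₀ + Σ ν·ξ):
  E: 89.32 − 1(10.94) − 1(39.61) = 38.76
  G: 0 + 2(10.94) = 21.88
  A: 0 + 1(39.61) = 39.61
  D: 0 + 2(39.61) = 79.23
Total out = 38.76 + 21.88 + 39.61 + 79.23 = 179.5 mol/s.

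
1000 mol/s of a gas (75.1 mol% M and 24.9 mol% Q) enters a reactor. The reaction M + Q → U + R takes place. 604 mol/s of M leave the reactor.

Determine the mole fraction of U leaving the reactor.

0.147

For M: n = n₀ − 1ξ → 604 = 751 − 1ξ, giving ξ = 147 mol/s.
Outlet amounts (n = n₀ + ν ξ):
  M: 751 − 1(147) = 604
  Q: 249 − 1(147) = 102
  U: 0 + 1(147) = 147
  R: 0 + 1(147) = 147
Total out = 1000 mol/s; y_U = 147 / 1000 = 0.147.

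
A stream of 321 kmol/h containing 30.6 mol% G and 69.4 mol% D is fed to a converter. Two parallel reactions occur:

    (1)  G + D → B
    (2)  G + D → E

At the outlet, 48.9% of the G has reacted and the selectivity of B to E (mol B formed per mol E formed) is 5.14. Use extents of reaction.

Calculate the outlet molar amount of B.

40.2 kmol/h

Conversion of G: G consumed = 0.489 × 98.23 = 48.03 kmol/h = 1ξ₁ + 1ξ₂.
Selectivity: 1ξ₁ / (1ξ₂) = 5.14 → ξ₁ = 5.14 ξ₂.
Substitute: (1·5.14 + 1) ξ₂ = 48.03 → ξ₂ = 7.823 kmol/h, ξ₁ = 40.21 kmol/h.
Outlet amounts (n = n₀ + Σ ν·ξ):
  G: 98.23 − 1(40.21) − 1(7.823) = 50.19
  D: 222.8 − 1(40.21) − 1(7.823) = 174.7
  B: 0 + 1(40.21) = 40.21
  E: 0 + 1(7.823) = 7.823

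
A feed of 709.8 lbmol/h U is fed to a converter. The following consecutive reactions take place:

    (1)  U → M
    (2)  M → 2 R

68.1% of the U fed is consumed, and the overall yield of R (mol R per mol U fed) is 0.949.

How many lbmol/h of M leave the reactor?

Conversion of U: U consumed = 1ξ₁ = 0.681 × 709.8 → ξ₁ = 483.4 lbmol/h.
Yield of R: 2ξ₂ / 709.8 = 0.949 → ξ₂ = 336.8 lbmol/h.
Outlet amounts (n = n₀ + Σ ν·ξ):
  U: 709.8 − 1(483.4) = 226.4
  M: 0 + 1(483.4) − 1(336.8) = 146.6
  R: 0 + 2(336.8) = 673.6

147 lbmol/h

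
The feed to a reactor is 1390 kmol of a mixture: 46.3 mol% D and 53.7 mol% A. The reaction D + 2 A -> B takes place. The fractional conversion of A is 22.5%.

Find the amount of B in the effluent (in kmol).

A reacted = 0.225 × 746.4 = 167.9 kmol; ν_A = −2, so ξ = 167.9/2 = 83.97 kmol.
Outlet amounts (n = n₀ + ν ξ):
  D: 643.6 − 1(83.97) = 559.6
  A: 746.4 − 2(83.97) = 578.5
  B: 0 + 1(83.97) = 83.97

84 kmol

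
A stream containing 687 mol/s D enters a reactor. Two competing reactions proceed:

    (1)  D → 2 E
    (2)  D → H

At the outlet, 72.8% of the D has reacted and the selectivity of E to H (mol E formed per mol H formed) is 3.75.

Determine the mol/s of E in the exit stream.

Conversion of D: D consumed = 0.728 × 687 = 500.1 mol/s = 1ξ₁ + 1ξ₂.
Selectivity: 2ξ₁ / (1ξ₂) = 3.75 → ξ₁ = 1.875 ξ₂.
Substitute: (1·1.875 + 1) ξ₂ = 500.1 → ξ₂ = 174 mol/s, ξ₁ = 326.2 mol/s.
Outlet amounts (n = n₀ + Σ ν·ξ):
  D: 687 − 1(326.2) − 1(174) = 186.9
  E: 0 + 2(326.2) = 652.4
  H: 0 + 1(174) = 174

652 mol/s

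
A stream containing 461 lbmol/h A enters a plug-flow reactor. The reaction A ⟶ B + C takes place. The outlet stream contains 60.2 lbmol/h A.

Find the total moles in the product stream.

862 lbmol/h

For A: n = n₀ − 1ξ → 60.2 = 461 − 1ξ, giving ξ = 400.8 lbmol/h.
Outlet amounts (n = n₀ + ν ξ):
  A: 461 − 1(400.8) = 60.2
  B: 0 + 1(400.8) = 400.8
  C: 0 + 1(400.8) = 400.8
Total out = 60.2 + 400.8 + 400.8 = 861.8 lbmol/h.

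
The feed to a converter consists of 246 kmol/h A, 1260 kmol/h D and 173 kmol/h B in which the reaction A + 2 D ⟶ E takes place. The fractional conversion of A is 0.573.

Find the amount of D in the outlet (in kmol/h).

978 kmol/h

A reacted = 0.573 × 246 = 141 kmol/h; ν_A = −1, so ξ = 141/1 = 141 kmol/h.
Outlet amounts (n = n₀ + ν ξ):
  A: 246 − 1(141) = 105
  D: 1260 − 2(141) = 978.1
  E: 0 + 1(141) = 141
  B: 173 (inert)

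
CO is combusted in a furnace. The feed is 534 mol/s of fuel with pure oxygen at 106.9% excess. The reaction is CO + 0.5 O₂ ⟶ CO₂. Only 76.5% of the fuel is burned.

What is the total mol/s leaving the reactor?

Stoichiometric O₂ = 0.5 × 534 = 267 mol/s; O₂ fed = 267 × 2.069 = 552.4 mol/s.
Fuel reacted = 0.765 × 534 → ξ = 408.5 mol/s.
Outlet (n = n₀ + ν ξ):
  CO: 534 − 1(408.5) = 125.5
  O₂: 552.4 − 0.5(408.5) = 348.2
  CO₂: 0 + 1(408.5) = 408.5
Total out = 125.5 + 348.2 + 408.5 = 882.2 mol/s.

882 mol/s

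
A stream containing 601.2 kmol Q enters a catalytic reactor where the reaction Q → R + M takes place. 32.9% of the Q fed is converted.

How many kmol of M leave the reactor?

198 kmol

Q reacted = 0.329 × 601.2 = 197.8 kmol; ν_Q = −1, so ξ = 197.8/1 = 197.8 kmol.
Outlet amounts (n = n₀ + ν ξ):
  Q: 601.2 − 1(197.8) = 403.4
  R: 0 + 1(197.8) = 197.8
  M: 0 + 1(197.8) = 197.8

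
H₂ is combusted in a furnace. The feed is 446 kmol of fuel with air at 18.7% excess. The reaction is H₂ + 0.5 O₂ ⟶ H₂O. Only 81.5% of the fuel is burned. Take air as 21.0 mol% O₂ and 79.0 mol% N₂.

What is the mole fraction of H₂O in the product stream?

0.238

Stoichiometric O₂ = 0.5 × 446 = 223 kmol; O₂ fed = 223 × 1.187 = 264.7 kmol.
N₂ fed = 264.7 × 79/21 = 995.8 kmol.
Fuel reacted = 0.815 × 446 → ξ = 363.5 kmol.
Outlet (n = n₀ + ν ξ):
  H₂: 446 − 1(363.5) = 82.51
  O₂: 264.7 − 0.5(363.5) = 82.96
  N₂: 995.8 (inert)
  H₂O: 0 + 1(363.5) = 363.5
Total out = 1525 kmol; y_H₂O = 363.5 / 1525 = 0.2384.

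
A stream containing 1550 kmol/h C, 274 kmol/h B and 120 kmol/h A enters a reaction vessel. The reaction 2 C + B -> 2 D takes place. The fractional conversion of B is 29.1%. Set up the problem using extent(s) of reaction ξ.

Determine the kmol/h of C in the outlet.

1390 kmol/h

B reacted = 0.291 × 274 = 79.73 kmol/h; ν_B = −1, so ξ = 79.73/1 = 79.73 kmol/h.
Outlet amounts (n = n₀ + ν ξ):
  C: 1550 − 2(79.73) = 1391
  B: 274 − 1(79.73) = 194.3
  D: 0 + 2(79.73) = 159.5
  A: 120 (inert)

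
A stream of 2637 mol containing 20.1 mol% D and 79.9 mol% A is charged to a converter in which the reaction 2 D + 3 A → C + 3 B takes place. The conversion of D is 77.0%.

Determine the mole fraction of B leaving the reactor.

0.252

D reacted = 0.77 × 530 = 408.1 mol; ν_D = −2, so ξ = 408.1/2 = 204.1 mol.
Outlet amounts (n = n₀ + ν ξ):
  D: 530 − 2(204.1) = 121.9
  A: 2107 − 3(204.1) = 1495
  C: 0 + 1(204.1) = 204.1
  B: 0 + 3(204.1) = 612.2
Total out = 2433 mol; y_B = 612.2 / 2433 = 0.2516.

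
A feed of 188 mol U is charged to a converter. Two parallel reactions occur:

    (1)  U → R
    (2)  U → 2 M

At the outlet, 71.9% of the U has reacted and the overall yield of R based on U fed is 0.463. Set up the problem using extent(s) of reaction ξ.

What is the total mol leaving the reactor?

236 mol

Yield of R: 1ξ₁ / 188 = 0.463 → ξ₁ = 87.04 mol.
Conversion of U: 1ξ₁ + 1ξ₂ = 0.719 × 188 = 135.2 → ξ₂ = 48.13 mol.
Outlet amounts (n = n₀ + Σ ν·ξ):
  U: 188 − 1(87.04) − 1(48.13) = 52.83
  R: 0 + 1(87.04) = 87.04
  M: 0 + 2(48.13) = 96.26
Total out = 52.83 + 87.04 + 96.26 = 236.1 mol.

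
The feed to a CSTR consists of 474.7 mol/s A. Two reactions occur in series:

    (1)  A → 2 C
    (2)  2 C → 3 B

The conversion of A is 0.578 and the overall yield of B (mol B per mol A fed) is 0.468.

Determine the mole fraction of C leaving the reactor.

Conversion of A: A consumed = 1ξ₁ = 0.578 × 474.7 → ξ₁ = 274.4 mol/s.
Yield of B: 3ξ₂ / 474.7 = 0.468 → ξ₂ = 74.05 mol/s.
Outlet amounts (n = n₀ + Σ ν·ξ):
  A: 474.7 − 1(274.4) = 200.3
  C: 0 + 2(274.4) − 2(74.05) = 400.6
  B: 0 + 3(74.05) = 222.2
Total out = 823.1 mol/s; y_C = 400.6 / 823.1 = 0.4867.

0.487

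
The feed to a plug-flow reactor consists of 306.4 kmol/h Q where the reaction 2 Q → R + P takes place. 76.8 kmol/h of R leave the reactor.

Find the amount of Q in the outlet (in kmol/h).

153 kmol/h

For R: n = n₀ + 1ξ → 76.8 = 0 + 1ξ, giving ξ = 76.8 kmol/h.
Outlet amounts (n = n₀ + ν ξ):
  Q: 306.4 − 2(76.8) = 152.8
  R: 0 + 1(76.8) = 76.8
  P: 0 + 1(76.8) = 76.8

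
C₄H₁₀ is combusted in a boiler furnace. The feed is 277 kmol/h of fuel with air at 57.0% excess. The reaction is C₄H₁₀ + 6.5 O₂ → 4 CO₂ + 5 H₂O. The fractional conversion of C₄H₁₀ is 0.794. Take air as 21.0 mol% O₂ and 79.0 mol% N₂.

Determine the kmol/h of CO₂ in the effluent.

880 kmol/h

Stoichiometric O₂ = 6.5 × 277 = 1800 kmol/h; O₂ fed = 1800 × 1.570 = 2827 kmol/h.
N₂ fed = 2827 × 79/21 = 10630 kmol/h.
Fuel reacted = 0.794 × 277 → ξ = 219.9 kmol/h.
Outlet (n = n₀ + ν ξ):
  C₄H₁₀: 277 − 1(219.9) = 57.06
  O₂: 2827 − 6.5(219.9) = 1397
  N₂: 10630 (inert)
  CO₂: 0 + 4(219.9) = 879.8
  H₂O: 0 + 5(219.9) = 1100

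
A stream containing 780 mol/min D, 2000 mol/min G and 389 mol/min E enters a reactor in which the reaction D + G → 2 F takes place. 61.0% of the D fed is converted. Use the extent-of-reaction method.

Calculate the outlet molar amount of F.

D reacted = 0.61 × 780 = 475.8 mol/min; ν_D = −1, so ξ = 475.8/1 = 475.8 mol/min.
Outlet amounts (n = n₀ + ν ξ):
  D: 780 − 1(475.8) = 304.2
  G: 2000 − 1(475.8) = 1524
  F: 0 + 2(475.8) = 951.6
  E: 389 (inert)

952 mol/min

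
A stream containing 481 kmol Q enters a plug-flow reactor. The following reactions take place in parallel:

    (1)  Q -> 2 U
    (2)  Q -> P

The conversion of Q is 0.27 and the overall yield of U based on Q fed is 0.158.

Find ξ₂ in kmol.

Yield of U: 2ξ₁ / 481 = 0.158 → ξ₁ = 38 kmol.
Conversion of Q: 1ξ₁ + 1ξ₂ = 0.27 × 481 = 129.9 → ξ₂ = 91.87 kmol.
Outlet amounts (n = n₀ + Σ ν·ξ):
  Q: 481 − 1(38) − 1(91.87) = 351.1
  U: 0 + 2(38) = 76
  P: 0 + 1(91.87) = 91.87

ξ₂ = 91.9 kmol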